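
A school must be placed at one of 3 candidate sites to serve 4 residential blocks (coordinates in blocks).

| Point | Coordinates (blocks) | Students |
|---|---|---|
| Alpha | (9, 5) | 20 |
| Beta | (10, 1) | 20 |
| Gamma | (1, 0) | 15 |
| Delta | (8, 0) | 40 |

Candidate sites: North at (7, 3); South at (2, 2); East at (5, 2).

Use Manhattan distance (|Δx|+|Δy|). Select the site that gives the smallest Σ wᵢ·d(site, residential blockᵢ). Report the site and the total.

Total weighted distance at each candidate:
  North (7, 3): total = 475
  South (2, 2): total = 745
  East (5, 2): total = 550
Minimum is at North with total 475 blocks.

North, total 475 blocks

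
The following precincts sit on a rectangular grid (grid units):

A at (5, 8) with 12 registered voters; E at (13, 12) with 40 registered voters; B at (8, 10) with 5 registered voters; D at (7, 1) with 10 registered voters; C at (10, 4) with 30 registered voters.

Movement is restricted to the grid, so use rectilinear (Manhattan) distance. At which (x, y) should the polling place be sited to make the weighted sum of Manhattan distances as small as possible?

Manhattan distance separates: Σwᵢ(|x−xᵢ|+|y−yᵢ|) = Σwᵢ|x−xᵢ| + Σwᵢ|y−yᵢ|, so x and y are optimised independently as 1-D weighted medians.
Total weight W = 97; half = 48.5.
x-coordinate, sorted with cumulative weight:
  x=5 (A, w=12) cum 12
  x=7 (D, w=10) cum 22
  x=8 (B, w=5) cum 27
  x=10 (C, w=30) cum 57  ← median
  x=13 (E, w=40) cum 97
⇒ x* = 10
y-coordinate, sorted with cumulative weight:
  y=1 (D, w=10) cum 10
  y=4 (C, w=30) cum 40
  y=8 (A, w=12) cum 52  ← median
  y=10 (B, w=5) cum 57
  y=12 (E, w=40) cum 97
⇒ y* = 8

(10, 8)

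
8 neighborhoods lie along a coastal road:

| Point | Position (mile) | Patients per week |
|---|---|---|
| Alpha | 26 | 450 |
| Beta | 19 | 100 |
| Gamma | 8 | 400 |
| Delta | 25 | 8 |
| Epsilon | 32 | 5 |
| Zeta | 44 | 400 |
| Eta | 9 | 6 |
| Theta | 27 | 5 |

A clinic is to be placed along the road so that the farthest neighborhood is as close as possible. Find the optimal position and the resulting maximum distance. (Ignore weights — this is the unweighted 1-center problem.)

The 1-center on a line is the midpoint of the two extreme points: leftmost at 8, rightmost at 44.
Optimal location = (8 + 44)/2 = 26; maximum distance = (44 − 8)/2 = 18.

location 26, max distance 18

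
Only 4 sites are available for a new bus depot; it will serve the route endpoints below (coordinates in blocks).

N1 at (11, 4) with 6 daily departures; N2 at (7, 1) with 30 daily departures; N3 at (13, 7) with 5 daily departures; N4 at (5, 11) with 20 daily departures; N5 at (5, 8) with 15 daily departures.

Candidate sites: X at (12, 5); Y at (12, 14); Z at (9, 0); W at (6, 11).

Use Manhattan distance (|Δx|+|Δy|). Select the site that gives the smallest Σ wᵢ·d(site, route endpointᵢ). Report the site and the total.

Total weighted distance at each candidate:
  X (12, 5): total = 707
  Y (12, 14): total = 1041
  Z (9, 0): total = 661
  W (6, 11): total = 537
Minimum is at W with total 537 blocks.

W, total 537 blocks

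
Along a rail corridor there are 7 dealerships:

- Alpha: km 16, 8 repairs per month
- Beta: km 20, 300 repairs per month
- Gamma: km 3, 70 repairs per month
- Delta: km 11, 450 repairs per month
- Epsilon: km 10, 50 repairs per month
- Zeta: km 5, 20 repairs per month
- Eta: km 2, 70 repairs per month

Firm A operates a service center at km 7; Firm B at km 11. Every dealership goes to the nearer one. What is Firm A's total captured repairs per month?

160

The indifferent point is the midpoint (7+11)/2 = 9; dealerships left of it (closer to Firm A at 7) go to Firm A, those right go to Firm B.
  Eta at 2 (w=70) → Firm A
  Gamma at 3 (w=70) → Firm A
  Zeta at 5 (w=20) → Firm A
  Epsilon at 10 (w=50) → Firm B
  Delta at 11 (w=450) → Firm B
  Alpha at 16 (w=8) → Firm B
  Beta at 20 (w=300) → Firm B
Firm A captures 160; Firm B captures 808.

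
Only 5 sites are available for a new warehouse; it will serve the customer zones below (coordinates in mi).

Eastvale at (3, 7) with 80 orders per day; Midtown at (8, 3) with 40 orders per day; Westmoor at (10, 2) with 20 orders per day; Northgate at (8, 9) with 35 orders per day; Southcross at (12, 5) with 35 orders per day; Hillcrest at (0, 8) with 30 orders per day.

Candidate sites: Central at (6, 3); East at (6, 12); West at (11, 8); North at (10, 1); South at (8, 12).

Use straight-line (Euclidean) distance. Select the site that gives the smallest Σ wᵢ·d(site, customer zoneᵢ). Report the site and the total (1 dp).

Total weighted distance at each candidate:
  Central (6, 3): total = 1239.5
  East (6, 12): total = 1715.9
  West (11, 8): total = 1551.2
  North (10, 1): total = 1682.0
  South (8, 12): total = 1785.2
Minimum is at Central with total 1239.5 mi.

Central, total 1239.5 mi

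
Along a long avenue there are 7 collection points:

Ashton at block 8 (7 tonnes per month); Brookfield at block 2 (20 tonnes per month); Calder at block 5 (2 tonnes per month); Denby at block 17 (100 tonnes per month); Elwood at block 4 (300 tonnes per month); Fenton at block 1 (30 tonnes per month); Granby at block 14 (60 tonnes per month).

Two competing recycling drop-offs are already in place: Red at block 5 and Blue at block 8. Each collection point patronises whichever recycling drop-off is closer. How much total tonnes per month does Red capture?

The indifferent point is the midpoint (5+8)/2 = 6.5; collection points left of it (closer to Red at 5) go to Red, those right go to Blue.
  Fenton at 1 (w=30) → Red
  Brookfield at 2 (w=20) → Red
  Elwood at 4 (w=300) → Red
  Calder at 5 (w=2) → Red
  Ashton at 8 (w=7) → Blue
  Granby at 14 (w=60) → Blue
  Denby at 17 (w=100) → Blue
Red captures 352; Blue captures 167.

352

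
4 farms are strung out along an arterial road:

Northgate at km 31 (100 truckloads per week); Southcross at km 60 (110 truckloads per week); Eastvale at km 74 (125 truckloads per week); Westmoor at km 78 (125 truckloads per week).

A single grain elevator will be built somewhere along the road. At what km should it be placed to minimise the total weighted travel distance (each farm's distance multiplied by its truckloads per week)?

x = 74

For a sum of weighted absolute distances on a line, the optimum is the weighted median (not the mean). Total weight W = 460; half-weight = 230.
Sort by position and accumulate weight:
  km 31 (Northgate, w=100) → cum 100
  km 60 (Southcross, w=110) → cum 210
  km 74 (Eastvale, w=125) → cum 335  ≥ 230 → median here
  km 78 (Westmoor, w=125) → cum 460
Optimal location: km 74.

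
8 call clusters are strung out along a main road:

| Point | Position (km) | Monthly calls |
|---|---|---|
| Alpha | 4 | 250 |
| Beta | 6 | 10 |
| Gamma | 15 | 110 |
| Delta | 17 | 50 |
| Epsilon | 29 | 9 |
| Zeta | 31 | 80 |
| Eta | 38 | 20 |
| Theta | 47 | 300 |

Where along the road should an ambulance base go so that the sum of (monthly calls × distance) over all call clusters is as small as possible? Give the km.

For a sum of weighted absolute distances on a line, the optimum is the weighted median (not the mean). Total weight W = 829; half-weight = 414.5.
Sort by position and accumulate weight:
  km 4 (Alpha, w=250) → cum 250
  km 6 (Beta, w=10) → cum 260
  km 15 (Gamma, w=110) → cum 370
  km 17 (Delta, w=50) → cum 420  ≥ 414.5 → median here
  km 29 (Epsilon, w=9) → cum 429
  km 31 (Zeta, w=80) → cum 509
  km 38 (Eta, w=20) → cum 529
  km 47 (Theta, w=300) → cum 829
Optimal location: km 17.

x = 17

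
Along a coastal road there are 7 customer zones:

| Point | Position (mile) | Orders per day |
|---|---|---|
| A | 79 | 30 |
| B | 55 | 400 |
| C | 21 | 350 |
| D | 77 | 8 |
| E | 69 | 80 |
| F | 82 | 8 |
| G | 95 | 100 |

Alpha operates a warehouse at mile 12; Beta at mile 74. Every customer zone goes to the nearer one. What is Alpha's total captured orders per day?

350

The indifferent point is the midpoint (12+74)/2 = 43; customer zones left of it (closer to Alpha at 12) go to Alpha, those right go to Beta.
  C at 21 (w=350) → Alpha
  B at 55 (w=400) → Beta
  E at 69 (w=80) → Beta
  D at 77 (w=8) → Beta
  A at 79 (w=30) → Beta
  F at 82 (w=8) → Beta
  G at 95 (w=100) → Beta
Alpha captures 350; Beta captures 626.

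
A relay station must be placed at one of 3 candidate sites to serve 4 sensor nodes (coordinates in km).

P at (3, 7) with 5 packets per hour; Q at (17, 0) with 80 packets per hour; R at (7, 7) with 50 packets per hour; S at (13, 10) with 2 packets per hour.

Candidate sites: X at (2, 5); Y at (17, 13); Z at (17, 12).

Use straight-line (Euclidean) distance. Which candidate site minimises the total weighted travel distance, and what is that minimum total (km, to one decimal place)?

Total weighted distance at each candidate:
  X (2, 5): total = 1569.5
  Y (17, 13): total = 1709.3
  Z (17, 12): total = 1602.3
Minimum is at X with total 1569.5 km.

X, total 1569.5 km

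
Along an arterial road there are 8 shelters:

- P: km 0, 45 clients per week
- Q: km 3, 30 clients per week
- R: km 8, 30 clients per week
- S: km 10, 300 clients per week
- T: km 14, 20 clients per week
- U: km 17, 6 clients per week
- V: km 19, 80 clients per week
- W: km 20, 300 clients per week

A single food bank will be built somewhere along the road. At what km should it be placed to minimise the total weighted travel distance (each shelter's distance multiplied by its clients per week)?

For a sum of weighted absolute distances on a line, the optimum is the weighted median (not the mean). Total weight W = 811; half-weight = 405.5.
Sort by position and accumulate weight:
  km 0 (P, w=45) → cum 45
  km 3 (Q, w=30) → cum 75
  km 8 (R, w=30) → cum 105
  km 10 (S, w=300) → cum 405
  km 14 (T, w=20) → cum 425  ≥ 405.5 → median here
  km 17 (U, w=6) → cum 431
  km 19 (V, w=80) → cum 511
  km 20 (W, w=300) → cum 811
Optimal location: km 14.

x = 14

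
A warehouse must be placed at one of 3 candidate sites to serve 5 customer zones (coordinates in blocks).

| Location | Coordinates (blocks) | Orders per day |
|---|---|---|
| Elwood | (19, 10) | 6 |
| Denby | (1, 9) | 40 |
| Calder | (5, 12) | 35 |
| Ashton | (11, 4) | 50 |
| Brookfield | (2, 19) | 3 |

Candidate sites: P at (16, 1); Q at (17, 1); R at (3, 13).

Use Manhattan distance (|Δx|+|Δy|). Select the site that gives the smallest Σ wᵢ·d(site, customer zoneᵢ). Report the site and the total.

R, total 1330 blocks

Total weighted distance at each candidate:
  P (16, 1): total = 2258
  Q (17, 1): total = 2380
  R (3, 13): total = 1330
Minimum is at R with total 1330 blocks.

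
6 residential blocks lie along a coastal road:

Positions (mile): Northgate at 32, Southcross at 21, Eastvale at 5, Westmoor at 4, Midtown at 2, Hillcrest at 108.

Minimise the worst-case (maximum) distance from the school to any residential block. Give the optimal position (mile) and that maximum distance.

The 1-center on a line is the midpoint of the two extreme points: leftmost at 2, rightmost at 108.
Optimal location = (2 + 108)/2 = 55; maximum distance = (108 − 2)/2 = 53.

location 55, max distance 53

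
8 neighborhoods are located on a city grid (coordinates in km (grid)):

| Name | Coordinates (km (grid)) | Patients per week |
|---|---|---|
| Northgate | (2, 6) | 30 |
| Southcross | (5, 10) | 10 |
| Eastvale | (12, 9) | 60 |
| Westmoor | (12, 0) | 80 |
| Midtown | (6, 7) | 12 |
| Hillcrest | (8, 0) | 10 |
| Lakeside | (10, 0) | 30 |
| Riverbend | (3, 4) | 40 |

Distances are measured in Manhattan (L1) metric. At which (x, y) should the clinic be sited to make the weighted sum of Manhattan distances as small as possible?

Manhattan distance separates: Σwᵢ(|x−xᵢ|+|y−yᵢ|) = Σwᵢ|x−xᵢ| + Σwᵢ|y−yᵢ|, so x and y are optimised independently as 1-D weighted medians.
Total weight W = 272; half = 136.
x-coordinate, sorted with cumulative weight:
  x=2 (Northgate, w=30) cum 30
  x=3 (Riverbend, w=40) cum 70
  x=5 (Southcross, w=10) cum 80
  x=6 (Midtown, w=12) cum 92
  x=8 (Hillcrest, w=10) cum 102
  x=10 (Lakeside, w=30) cum 132
  x=12 (Eastvale, w=60) cum 192  ← median
  x=12 (Westmoor, w=80) cum 272
⇒ x* = 12
y-coordinate, sorted with cumulative weight:
  y=0 (Westmoor, w=80) cum 80
  y=0 (Hillcrest, w=10) cum 90
  y=0 (Lakeside, w=30) cum 120
  y=4 (Riverbend, w=40) cum 160  ← median
  y=6 (Northgate, w=30) cum 190
  y=7 (Midtown, w=12) cum 202
  y=9 (Eastvale, w=60) cum 262
  y=10 (Southcross, w=10) cum 272
⇒ y* = 4

(12, 4)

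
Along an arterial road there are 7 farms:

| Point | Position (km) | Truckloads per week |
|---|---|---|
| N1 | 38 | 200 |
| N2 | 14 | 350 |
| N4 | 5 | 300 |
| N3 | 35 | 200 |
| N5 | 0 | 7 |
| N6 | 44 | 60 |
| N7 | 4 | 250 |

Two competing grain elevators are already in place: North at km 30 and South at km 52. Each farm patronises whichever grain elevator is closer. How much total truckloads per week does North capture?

The indifferent point is the midpoint (30+52)/2 = 41; farms left of it (closer to North at 30) go to North, those right go to South.
  N5 at 0 (w=7) → North
  N7 at 4 (w=250) → North
  N4 at 5 (w=300) → North
  N2 at 14 (w=350) → North
  N3 at 35 (w=200) → North
  N1 at 38 (w=200) → North
  N6 at 44 (w=60) → South
North captures 1307; South captures 60.

1307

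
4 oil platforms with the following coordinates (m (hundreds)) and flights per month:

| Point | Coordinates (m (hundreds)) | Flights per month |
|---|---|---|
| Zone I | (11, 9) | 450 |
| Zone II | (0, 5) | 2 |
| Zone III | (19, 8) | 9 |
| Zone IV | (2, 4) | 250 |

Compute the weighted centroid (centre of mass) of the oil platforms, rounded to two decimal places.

The minimiser of Σwᵢ‖p−pᵢ‖² is the weighted centroid p* = (Σwᵢpᵢ)/(Σwᵢ).
Σwᵢ = 711.
Σwᵢxᵢ = 450·11 + 2·0 + 9·19 + 250·2 = 5621.
Σwᵢyᵢ = 450·9 + 2·5 + 9·8 + 250·4 = 5132.
x* = 5621/711 = 7.91, y* = 5132/711 = 7.22.

(7.91, 7.22)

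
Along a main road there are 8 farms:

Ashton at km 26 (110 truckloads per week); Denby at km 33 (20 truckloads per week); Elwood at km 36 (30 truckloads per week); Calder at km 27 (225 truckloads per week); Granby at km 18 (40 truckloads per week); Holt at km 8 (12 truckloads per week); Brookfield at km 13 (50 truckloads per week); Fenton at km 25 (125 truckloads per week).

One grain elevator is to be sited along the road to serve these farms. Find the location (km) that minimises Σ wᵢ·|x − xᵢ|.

x = 26

For a sum of weighted absolute distances on a line, the optimum is the weighted median (not the mean). Total weight W = 612; half-weight = 306.
Sort by position and accumulate weight:
  km 8 (Holt, w=12) → cum 12
  km 13 (Brookfield, w=50) → cum 62
  km 18 (Granby, w=40) → cum 102
  km 25 (Fenton, w=125) → cum 227
  km 26 (Ashton, w=110) → cum 337  ≥ 306 → median here
  km 27 (Calder, w=225) → cum 562
  km 33 (Denby, w=20) → cum 582
  km 36 (Elwood, w=30) → cum 612
Optimal location: km 26.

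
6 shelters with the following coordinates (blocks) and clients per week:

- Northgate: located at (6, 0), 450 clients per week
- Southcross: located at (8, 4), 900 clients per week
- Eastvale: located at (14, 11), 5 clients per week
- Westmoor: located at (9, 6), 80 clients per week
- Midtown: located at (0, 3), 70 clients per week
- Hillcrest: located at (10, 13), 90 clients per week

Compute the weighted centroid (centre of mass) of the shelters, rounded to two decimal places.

The minimiser of Σwᵢ‖p−pᵢ‖² is the weighted centroid p* = (Σwᵢpᵢ)/(Σwᵢ).
Σwᵢ = 1595.
Σwᵢxᵢ = 450·6 + 900·8 + 5·14 + 80·9 + 70·0 + 90·10 = 11590.
Σwᵢyᵢ = 450·0 + 900·4 + 5·11 + 80·6 + 70·3 + 90·13 = 5515.
x* = 11590/1595 = 7.27, y* = 5515/1595 = 3.46.

(7.27, 3.46)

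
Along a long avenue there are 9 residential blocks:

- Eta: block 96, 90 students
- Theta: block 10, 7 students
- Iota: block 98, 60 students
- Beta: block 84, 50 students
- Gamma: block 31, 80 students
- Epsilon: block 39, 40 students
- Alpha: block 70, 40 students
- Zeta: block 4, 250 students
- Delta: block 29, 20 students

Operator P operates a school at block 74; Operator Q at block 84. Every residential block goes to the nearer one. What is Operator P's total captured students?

437

The indifferent point is the midpoint (74+84)/2 = 79; residential blocks left of it (closer to Operator P at 74) go to Operator P, those right go to Operator Q.
  Zeta at 4 (w=250) → Operator P
  Theta at 10 (w=7) → Operator P
  Delta at 29 (w=20) → Operator P
  Gamma at 31 (w=80) → Operator P
  Epsilon at 39 (w=40) → Operator P
  Alpha at 70 (w=40) → Operator P
  Beta at 84 (w=50) → Operator Q
  Eta at 96 (w=90) → Operator Q
  Iota at 98 (w=60) → Operator Q
Operator P captures 437; Operator Q captures 200.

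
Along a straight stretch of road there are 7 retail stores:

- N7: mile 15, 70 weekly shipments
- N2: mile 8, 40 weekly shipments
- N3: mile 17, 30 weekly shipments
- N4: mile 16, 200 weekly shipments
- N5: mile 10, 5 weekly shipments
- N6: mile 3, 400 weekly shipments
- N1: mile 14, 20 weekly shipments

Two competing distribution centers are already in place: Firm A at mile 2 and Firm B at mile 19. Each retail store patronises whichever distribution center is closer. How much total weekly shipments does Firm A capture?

The indifferent point is the midpoint (2+19)/2 = 10.5; retail stores left of it (closer to Firm A at 2) go to Firm A, those right go to Firm B.
  N6 at 3 (w=400) → Firm A
  N2 at 8 (w=40) → Firm A
  N5 at 10 (w=5) → Firm A
  N1 at 14 (w=20) → Firm B
  N7 at 15 (w=70) → Firm B
  N4 at 16 (w=200) → Firm B
  N3 at 17 (w=30) → Firm B
Firm A captures 445; Firm B captures 320.

445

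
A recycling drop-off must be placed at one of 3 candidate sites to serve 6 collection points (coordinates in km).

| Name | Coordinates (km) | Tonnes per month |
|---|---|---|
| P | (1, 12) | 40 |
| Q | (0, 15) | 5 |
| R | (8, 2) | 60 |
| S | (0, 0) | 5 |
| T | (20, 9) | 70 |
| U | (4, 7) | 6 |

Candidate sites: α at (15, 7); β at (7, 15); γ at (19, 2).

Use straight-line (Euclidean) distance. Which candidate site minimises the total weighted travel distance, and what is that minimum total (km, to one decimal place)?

α, total 1721.5 km

Total weighted distance at each candidate:
  α (15, 7): total = 1721.5
  β (7, 15): total = 2221.9
  γ (19, 2): total = 2284.1
Minimum is at α with total 1721.5 km.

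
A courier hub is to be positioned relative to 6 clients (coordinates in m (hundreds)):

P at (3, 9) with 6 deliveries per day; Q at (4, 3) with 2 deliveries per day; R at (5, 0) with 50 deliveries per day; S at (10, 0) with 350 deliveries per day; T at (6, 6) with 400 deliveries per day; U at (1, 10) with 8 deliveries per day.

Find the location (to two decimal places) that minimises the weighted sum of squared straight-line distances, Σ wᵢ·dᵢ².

The minimiser of Σwᵢ‖p−pᵢ‖² is the weighted centroid p* = (Σwᵢpᵢ)/(Σwᵢ).
Σwᵢ = 816.
Σwᵢxᵢ = 6·3 + 2·4 + 50·5 + 350·10 + 400·6 + 8·1 = 6184.
Σwᵢyᵢ = 6·9 + 2·3 + 50·0 + 350·0 + 400·6 + 8·10 = 2540.
x* = 6184/816 = 7.58, y* = 2540/816 = 3.11.

(7.58, 3.11)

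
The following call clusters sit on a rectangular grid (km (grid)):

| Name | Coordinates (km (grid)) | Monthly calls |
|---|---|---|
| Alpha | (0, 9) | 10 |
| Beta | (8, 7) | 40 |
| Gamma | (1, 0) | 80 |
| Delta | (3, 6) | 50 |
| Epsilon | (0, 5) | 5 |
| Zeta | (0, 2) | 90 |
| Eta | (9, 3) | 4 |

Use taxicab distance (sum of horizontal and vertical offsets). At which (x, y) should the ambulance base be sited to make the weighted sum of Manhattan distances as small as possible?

(1, 2)

Manhattan distance separates: Σwᵢ(|x−xᵢ|+|y−yᵢ|) = Σwᵢ|x−xᵢ| + Σwᵢ|y−yᵢ|, so x and y are optimised independently as 1-D weighted medians.
Total weight W = 279; half = 139.5.
x-coordinate, sorted with cumulative weight:
  x=0 (Alpha, w=10) cum 10
  x=0 (Epsilon, w=5) cum 15
  x=0 (Zeta, w=90) cum 105
  x=1 (Gamma, w=80) cum 185  ← median
  x=3 (Delta, w=50) cum 235
  x=8 (Beta, w=40) cum 275
  x=9 (Eta, w=4) cum 279
⇒ x* = 1
y-coordinate, sorted with cumulative weight:
  y=0 (Gamma, w=80) cum 80
  y=2 (Zeta, w=90) cum 170  ← median
  y=3 (Eta, w=4) cum 174
  y=5 (Epsilon, w=5) cum 179
  y=6 (Delta, w=50) cum 229
  y=7 (Beta, w=40) cum 269
  y=9 (Alpha, w=10) cum 279
⇒ y* = 2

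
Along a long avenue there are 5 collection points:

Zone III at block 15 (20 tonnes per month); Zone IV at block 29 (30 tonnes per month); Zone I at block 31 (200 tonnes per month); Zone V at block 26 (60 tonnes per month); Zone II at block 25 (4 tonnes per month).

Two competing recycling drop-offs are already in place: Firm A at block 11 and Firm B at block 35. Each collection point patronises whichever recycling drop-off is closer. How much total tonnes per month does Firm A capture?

20

The indifferent point is the midpoint (11+35)/2 = 23; collection points left of it (closer to Firm A at 11) go to Firm A, those right go to Firm B.
  Zone III at 15 (w=20) → Firm A
  Zone II at 25 (w=4) → Firm B
  Zone V at 26 (w=60) → Firm B
  Zone IV at 29 (w=30) → Firm B
  Zone I at 31 (w=200) → Firm B
Firm A captures 20; Firm B captures 294.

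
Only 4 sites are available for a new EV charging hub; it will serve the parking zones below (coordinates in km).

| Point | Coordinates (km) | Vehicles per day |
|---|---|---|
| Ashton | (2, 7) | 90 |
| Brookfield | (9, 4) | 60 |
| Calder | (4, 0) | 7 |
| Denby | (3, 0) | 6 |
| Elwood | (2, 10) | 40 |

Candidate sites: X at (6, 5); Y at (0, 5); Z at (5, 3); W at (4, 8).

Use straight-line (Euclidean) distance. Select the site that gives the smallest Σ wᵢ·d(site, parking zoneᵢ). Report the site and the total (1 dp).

Total weighted distance at each candidate:
  X (6, 5): total = 921.0
  Y (0, 5): total = 1093.1
  Z (5, 3): total = 1045.8
  W (4, 8): total = 802.9
Minimum is at W with total 802.9 km.

W, total 802.9 km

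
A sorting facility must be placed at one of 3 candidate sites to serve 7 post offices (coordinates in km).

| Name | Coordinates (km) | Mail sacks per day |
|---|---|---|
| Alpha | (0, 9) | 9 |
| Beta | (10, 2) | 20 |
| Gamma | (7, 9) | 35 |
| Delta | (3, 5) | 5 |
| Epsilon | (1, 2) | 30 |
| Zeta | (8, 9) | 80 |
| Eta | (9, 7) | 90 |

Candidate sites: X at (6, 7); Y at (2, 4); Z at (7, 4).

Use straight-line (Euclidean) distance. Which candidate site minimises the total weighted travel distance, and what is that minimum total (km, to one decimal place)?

Total weighted distance at each candidate:
  X (6, 7): total = 989.7
  Y (2, 4): total = 1845.3
  Z (7, 4): total = 1267.3
Minimum is at X with total 989.7 km.

X, total 989.7 km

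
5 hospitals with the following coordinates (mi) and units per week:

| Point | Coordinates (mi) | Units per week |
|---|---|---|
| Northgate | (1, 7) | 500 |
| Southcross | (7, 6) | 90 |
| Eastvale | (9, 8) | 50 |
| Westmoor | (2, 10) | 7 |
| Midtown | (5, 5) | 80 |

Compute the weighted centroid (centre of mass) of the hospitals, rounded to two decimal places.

(2.74, 6.75)

The minimiser of Σwᵢ‖p−pᵢ‖² is the weighted centroid p* = (Σwᵢpᵢ)/(Σwᵢ).
Σwᵢ = 727.
Σwᵢxᵢ = 500·1 + 90·7 + 50·9 + 7·2 + 80·5 = 1994.
Σwᵢyᵢ = 500·7 + 90·6 + 50·8 + 7·10 + 80·5 = 4910.
x* = 1994/727 = 2.74, y* = 4910/727 = 6.75.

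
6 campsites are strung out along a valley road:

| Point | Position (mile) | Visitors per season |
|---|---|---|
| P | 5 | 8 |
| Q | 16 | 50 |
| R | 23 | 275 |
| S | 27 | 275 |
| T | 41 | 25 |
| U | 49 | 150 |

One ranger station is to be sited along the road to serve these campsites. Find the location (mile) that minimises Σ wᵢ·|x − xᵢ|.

For a sum of weighted absolute distances on a line, the optimum is the weighted median (not the mean). Total weight W = 783; half-weight = 391.5.
Sort by position and accumulate weight:
  mile 5 (P, w=8) → cum 8
  mile 16 (Q, w=50) → cum 58
  mile 23 (R, w=275) → cum 333
  mile 27 (S, w=275) → cum 608  ≥ 391.5 → median here
  mile 41 (T, w=25) → cum 633
  mile 49 (U, w=150) → cum 783
Optimal location: mile 27.

x = 27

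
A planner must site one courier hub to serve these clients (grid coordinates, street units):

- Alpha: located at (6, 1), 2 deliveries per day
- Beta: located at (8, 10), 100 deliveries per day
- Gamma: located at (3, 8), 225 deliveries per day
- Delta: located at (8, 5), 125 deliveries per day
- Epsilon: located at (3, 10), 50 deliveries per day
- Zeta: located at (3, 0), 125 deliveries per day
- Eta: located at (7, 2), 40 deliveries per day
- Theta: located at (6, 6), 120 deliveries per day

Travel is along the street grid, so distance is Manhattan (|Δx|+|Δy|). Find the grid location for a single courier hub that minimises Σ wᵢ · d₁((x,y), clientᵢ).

(3, 6)

Manhattan distance separates: Σwᵢ(|x−xᵢ|+|y−yᵢ|) = Σwᵢ|x−xᵢ| + Σwᵢ|y−yᵢ|, so x and y are optimised independently as 1-D weighted medians.
Total weight W = 787; half = 393.5.
x-coordinate, sorted with cumulative weight:
  x=3 (Gamma, w=225) cum 225
  x=3 (Epsilon, w=50) cum 275
  x=3 (Zeta, w=125) cum 400  ← median
  x=6 (Alpha, w=2) cum 402
  x=6 (Theta, w=120) cum 522
  x=7 (Eta, w=40) cum 562
  x=8 (Beta, w=100) cum 662
  x=8 (Delta, w=125) cum 787
⇒ x* = 3
y-coordinate, sorted with cumulative weight:
  y=0 (Zeta, w=125) cum 125
  y=1 (Alpha, w=2) cum 127
  y=2 (Eta, w=40) cum 167
  y=5 (Delta, w=125) cum 292
  y=6 (Theta, w=120) cum 412  ← median
  y=8 (Gamma, w=225) cum 637
  y=10 (Beta, w=100) cum 737
  y=10 (Epsilon, w=50) cum 787
⇒ y* = 6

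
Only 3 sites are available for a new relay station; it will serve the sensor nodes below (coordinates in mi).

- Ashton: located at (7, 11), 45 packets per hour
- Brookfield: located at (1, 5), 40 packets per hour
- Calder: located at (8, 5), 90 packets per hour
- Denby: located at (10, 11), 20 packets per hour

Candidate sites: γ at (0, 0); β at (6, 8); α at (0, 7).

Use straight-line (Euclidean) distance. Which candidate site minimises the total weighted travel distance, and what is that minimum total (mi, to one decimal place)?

β, total 800.0 mi

Total weighted distance at each candidate:
  γ (0, 0): total = 1937.1
  β (6, 8): total = 800.0
  α (0, 7): total = 1409.8
Minimum is at β with total 800.0 mi.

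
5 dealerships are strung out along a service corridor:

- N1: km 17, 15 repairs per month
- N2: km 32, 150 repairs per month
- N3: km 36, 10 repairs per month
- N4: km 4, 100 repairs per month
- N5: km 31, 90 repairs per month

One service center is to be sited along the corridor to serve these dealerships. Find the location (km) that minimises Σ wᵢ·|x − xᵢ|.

x = 31

For a sum of weighted absolute distances on a line, the optimum is the weighted median (not the mean). Total weight W = 365; half-weight = 182.5.
Sort by position and accumulate weight:
  km 4 (N4, w=100) → cum 100
  km 17 (N1, w=15) → cum 115
  km 31 (N5, w=90) → cum 205  ≥ 182.5 → median here
  km 32 (N2, w=150) → cum 355
  km 36 (N3, w=10) → cum 365
Optimal location: km 31.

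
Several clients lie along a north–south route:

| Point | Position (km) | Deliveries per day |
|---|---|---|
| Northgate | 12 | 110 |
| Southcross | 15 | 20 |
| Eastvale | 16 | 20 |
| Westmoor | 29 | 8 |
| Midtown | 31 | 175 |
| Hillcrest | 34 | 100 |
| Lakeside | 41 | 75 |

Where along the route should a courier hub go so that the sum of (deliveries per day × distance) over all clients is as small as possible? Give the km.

x = 31

For a sum of weighted absolute distances on a line, the optimum is the weighted median (not the mean). Total weight W = 508; half-weight = 254.
Sort by position and accumulate weight:
  km 12 (Northgate, w=110) → cum 110
  km 15 (Southcross, w=20) → cum 130
  km 16 (Eastvale, w=20) → cum 150
  km 29 (Westmoor, w=8) → cum 158
  km 31 (Midtown, w=175) → cum 333  ≥ 254 → median here
  km 34 (Hillcrest, w=100) → cum 433
  km 41 (Lakeside, w=75) → cum 508
Optimal location: km 31.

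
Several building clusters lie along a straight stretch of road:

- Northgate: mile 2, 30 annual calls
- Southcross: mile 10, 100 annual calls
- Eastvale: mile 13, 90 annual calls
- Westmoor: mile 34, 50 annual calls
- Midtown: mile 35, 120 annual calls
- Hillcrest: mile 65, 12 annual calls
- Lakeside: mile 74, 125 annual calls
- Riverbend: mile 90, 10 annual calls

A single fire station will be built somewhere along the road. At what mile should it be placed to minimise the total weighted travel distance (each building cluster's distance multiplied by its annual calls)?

x = 34

For a sum of weighted absolute distances on a line, the optimum is the weighted median (not the mean). Total weight W = 537; half-weight = 268.5.
Sort by position and accumulate weight:
  mile 2 (Northgate, w=30) → cum 30
  mile 10 (Southcross, w=100) → cum 130
  mile 13 (Eastvale, w=90) → cum 220
  mile 34 (Westmoor, w=50) → cum 270  ≥ 268.5 → median here
  mile 35 (Midtown, w=120) → cum 390
  mile 65 (Hillcrest, w=12) → cum 402
  mile 74 (Lakeside, w=125) → cum 527
  mile 90 (Riverbend, w=10) → cum 537
Optimal location: mile 34.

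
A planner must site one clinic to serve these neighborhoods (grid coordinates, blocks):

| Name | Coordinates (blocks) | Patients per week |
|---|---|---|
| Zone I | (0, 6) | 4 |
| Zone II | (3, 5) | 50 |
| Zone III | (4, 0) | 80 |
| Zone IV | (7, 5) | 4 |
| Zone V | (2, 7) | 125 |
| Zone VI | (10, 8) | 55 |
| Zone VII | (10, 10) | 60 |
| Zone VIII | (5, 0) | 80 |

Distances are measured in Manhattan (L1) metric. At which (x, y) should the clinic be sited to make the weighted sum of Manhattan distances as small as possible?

(4, 7)

Manhattan distance separates: Σwᵢ(|x−xᵢ|+|y−yᵢ|) = Σwᵢ|x−xᵢ| + Σwᵢ|y−yᵢ|, so x and y are optimised independently as 1-D weighted medians.
Total weight W = 458; half = 229.
x-coordinate, sorted with cumulative weight:
  x=0 (Zone I, w=4) cum 4
  x=2 (Zone V, w=125) cum 129
  x=3 (Zone II, w=50) cum 179
  x=4 (Zone III, w=80) cum 259  ← median
  x=5 (Zone VIII, w=80) cum 339
  x=7 (Zone IV, w=4) cum 343
  x=10 (Zone VI, w=55) cum 398
  x=10 (Zone VII, w=60) cum 458
⇒ x* = 4
y-coordinate, sorted with cumulative weight:
  y=0 (Zone III, w=80) cum 80
  y=0 (Zone VIII, w=80) cum 160
  y=5 (Zone II, w=50) cum 210
  y=5 (Zone IV, w=4) cum 214
  y=6 (Zone I, w=4) cum 218
  y=7 (Zone V, w=125) cum 343  ← median
  y=8 (Zone VI, w=55) cum 398
  y=10 (Zone VII, w=60) cum 458
⇒ y* = 7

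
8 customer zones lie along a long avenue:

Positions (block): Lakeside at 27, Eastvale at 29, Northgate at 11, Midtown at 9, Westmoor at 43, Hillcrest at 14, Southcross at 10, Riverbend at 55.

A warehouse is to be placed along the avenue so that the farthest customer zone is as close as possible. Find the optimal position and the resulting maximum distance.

The 1-center on a line is the midpoint of the two extreme points: leftmost at 9, rightmost at 55.
Optimal location = (9 + 55)/2 = 32; maximum distance = (55 − 9)/2 = 23.

location 32, max distance 23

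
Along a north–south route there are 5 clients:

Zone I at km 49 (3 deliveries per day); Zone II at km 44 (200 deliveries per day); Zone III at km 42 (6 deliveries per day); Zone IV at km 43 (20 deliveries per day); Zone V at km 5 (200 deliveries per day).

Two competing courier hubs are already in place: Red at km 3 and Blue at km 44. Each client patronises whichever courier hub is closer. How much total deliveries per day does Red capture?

The indifferent point is the midpoint (3+44)/2 = 23.5; clients left of it (closer to Red at 3) go to Red, those right go to Blue.
  Zone V at 5 (w=200) → Red
  Zone III at 42 (w=6) → Blue
  Zone IV at 43 (w=20) → Blue
  Zone II at 44 (w=200) → Blue
  Zone I at 49 (w=3) → Blue
Red captures 200; Blue captures 229.

200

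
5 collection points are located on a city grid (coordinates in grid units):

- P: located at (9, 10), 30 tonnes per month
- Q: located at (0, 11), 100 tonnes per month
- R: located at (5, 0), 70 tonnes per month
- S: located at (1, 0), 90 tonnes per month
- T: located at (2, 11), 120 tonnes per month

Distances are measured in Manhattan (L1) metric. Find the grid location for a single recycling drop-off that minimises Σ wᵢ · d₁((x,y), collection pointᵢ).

(2, 11)

Manhattan distance separates: Σwᵢ(|x−xᵢ|+|y−yᵢ|) = Σwᵢ|x−xᵢ| + Σwᵢ|y−yᵢ|, so x and y are optimised independently as 1-D weighted medians.
Total weight W = 410; half = 205.
x-coordinate, sorted with cumulative weight:
  x=0 (Q, w=100) cum 100
  x=1 (S, w=90) cum 190
  x=2 (T, w=120) cum 310  ← median
  x=5 (R, w=70) cum 380
  x=9 (P, w=30) cum 410
⇒ x* = 2
y-coordinate, sorted with cumulative weight:
  y=0 (R, w=70) cum 70
  y=0 (S, w=90) cum 160
  y=10 (P, w=30) cum 190
  y=11 (Q, w=100) cum 290  ← median
  y=11 (T, w=120) cum 410
⇒ y* = 11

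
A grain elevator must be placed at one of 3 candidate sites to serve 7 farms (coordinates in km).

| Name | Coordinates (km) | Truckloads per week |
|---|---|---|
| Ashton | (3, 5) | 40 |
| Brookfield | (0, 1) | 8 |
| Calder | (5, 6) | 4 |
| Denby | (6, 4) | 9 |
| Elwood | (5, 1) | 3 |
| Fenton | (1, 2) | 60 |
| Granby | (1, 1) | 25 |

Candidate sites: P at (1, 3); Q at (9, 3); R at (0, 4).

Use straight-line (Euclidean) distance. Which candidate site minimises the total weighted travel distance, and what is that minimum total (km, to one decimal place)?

P, total 320.3 km

Total weighted distance at each candidate:
  P (1, 3): total = 320.3
  Q (9, 3): total = 1078.5
  R (0, 4): total = 456.7
Minimum is at P with total 320.3 km.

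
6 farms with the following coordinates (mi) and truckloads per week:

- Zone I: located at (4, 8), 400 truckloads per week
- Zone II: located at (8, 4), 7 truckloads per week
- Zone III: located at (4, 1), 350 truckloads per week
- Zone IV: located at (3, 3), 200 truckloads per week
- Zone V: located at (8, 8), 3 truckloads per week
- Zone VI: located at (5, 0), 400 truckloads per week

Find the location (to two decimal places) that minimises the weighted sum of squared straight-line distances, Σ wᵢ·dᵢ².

The minimiser of Σwᵢ‖p−pᵢ‖² is the weighted centroid p* = (Σwᵢpᵢ)/(Σwᵢ).
Σwᵢ = 1360.
Σwᵢxᵢ = 400·4 + 7·8 + 350·4 + 200·3 + 3·8 + 400·5 = 5680.
Σwᵢyᵢ = 400·8 + 7·4 + 350·1 + 200·3 + 3·8 + 400·0 = 4202.
x* = 5680/1360 = 4.18, y* = 4202/1360 = 3.09.

(4.18, 3.09)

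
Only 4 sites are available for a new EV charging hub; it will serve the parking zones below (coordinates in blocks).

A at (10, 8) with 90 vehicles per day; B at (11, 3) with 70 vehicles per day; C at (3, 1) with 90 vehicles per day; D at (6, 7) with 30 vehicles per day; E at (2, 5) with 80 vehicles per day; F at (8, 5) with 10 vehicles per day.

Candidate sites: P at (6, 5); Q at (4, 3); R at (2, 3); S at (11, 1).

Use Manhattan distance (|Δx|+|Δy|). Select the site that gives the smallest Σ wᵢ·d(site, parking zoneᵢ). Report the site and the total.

Total weighted distance at each candidate:
  P (6, 5): total = 2150
  Q (4, 3): total = 2310
  R (2, 3): total = 2550
  S (11, 1): total = 3020
Minimum is at P with total 2150 blocks.

P, total 2150 blocks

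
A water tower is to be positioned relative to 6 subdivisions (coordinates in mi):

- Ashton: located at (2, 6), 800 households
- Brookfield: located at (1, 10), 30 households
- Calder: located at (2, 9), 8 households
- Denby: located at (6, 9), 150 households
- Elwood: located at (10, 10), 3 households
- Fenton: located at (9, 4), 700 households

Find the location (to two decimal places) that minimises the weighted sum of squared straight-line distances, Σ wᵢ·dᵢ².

The minimiser of Σwᵢ‖p−pᵢ‖² is the weighted centroid p* = (Σwᵢpᵢ)/(Σwᵢ).
Σwᵢ = 1691.
Σwᵢxᵢ = 800·2 + 30·1 + 8·2 + 150·6 + 3·10 + 700·9 = 8876.
Σwᵢyᵢ = 800·6 + 30·10 + 8·9 + 150·9 + 3·10 + 700·4 = 9352.
x* = 8876/1691 = 5.25, y* = 9352/1691 = 5.53.

(5.25, 5.53)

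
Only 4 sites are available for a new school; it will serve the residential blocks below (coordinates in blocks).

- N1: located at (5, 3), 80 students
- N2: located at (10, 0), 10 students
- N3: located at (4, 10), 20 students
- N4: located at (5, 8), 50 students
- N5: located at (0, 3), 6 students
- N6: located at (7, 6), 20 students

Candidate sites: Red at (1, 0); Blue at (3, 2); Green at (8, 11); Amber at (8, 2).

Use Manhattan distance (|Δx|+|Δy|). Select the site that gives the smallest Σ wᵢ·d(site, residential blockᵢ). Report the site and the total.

Blue, total 1094 blocks

Total weighted distance at each candidate:
  Red (1, 0): total = 1774
  Blue (3, 2): total = 1094
  Green (8, 11): total = 1626
  Amber (8, 2): total = 1204
Minimum is at Blue with total 1094 blocks.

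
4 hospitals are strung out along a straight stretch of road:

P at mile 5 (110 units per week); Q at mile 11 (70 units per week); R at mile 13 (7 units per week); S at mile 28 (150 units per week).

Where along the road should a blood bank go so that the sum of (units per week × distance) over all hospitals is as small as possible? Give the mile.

For a sum of weighted absolute distances on a line, the optimum is the weighted median (not the mean). Total weight W = 337; half-weight = 168.5.
Sort by position and accumulate weight:
  mile 5 (P, w=110) → cum 110
  mile 11 (Q, w=70) → cum 180  ≥ 168.5 → median here
  mile 13 (R, w=7) → cum 187
  mile 28 (S, w=150) → cum 337
Optimal location: mile 11.

x = 11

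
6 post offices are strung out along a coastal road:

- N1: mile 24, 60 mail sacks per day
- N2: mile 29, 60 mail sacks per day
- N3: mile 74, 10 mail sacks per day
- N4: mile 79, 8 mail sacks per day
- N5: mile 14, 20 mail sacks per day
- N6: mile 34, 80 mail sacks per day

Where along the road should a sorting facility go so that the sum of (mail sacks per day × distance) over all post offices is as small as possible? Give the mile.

For a sum of weighted absolute distances on a line, the optimum is the weighted median (not the mean). Total weight W = 238; half-weight = 119.
Sort by position and accumulate weight:
  mile 14 (N5, w=20) → cum 20
  mile 24 (N1, w=60) → cum 80
  mile 29 (N2, w=60) → cum 140  ≥ 119 → median here
  mile 34 (N6, w=80) → cum 220
  mile 74 (N3, w=10) → cum 230
  mile 79 (N4, w=8) → cum 238
Optimal location: mile 29.

x = 29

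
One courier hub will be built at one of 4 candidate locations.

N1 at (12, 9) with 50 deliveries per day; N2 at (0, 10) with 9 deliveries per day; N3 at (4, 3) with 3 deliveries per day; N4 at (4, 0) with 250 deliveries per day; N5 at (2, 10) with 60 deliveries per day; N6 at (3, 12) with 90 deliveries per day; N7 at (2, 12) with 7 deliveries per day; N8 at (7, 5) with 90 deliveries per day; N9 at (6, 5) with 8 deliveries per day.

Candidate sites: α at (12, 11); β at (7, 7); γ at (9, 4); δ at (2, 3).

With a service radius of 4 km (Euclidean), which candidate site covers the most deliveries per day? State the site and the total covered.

Coverage radius r = 4 km; a point is covered iff (Δx)²+(Δy)² ≤ 4² = 16.
  α (12, 11): covers {N1} → 50
  β (7, 7): covers {N8, N9} → 98
  γ (9, 4): covers {N8, N9} → 98
  δ (2, 3): covers {N3, N4} → 253
Maximum coverage at δ: 253 deliveries per day.

δ, covering 253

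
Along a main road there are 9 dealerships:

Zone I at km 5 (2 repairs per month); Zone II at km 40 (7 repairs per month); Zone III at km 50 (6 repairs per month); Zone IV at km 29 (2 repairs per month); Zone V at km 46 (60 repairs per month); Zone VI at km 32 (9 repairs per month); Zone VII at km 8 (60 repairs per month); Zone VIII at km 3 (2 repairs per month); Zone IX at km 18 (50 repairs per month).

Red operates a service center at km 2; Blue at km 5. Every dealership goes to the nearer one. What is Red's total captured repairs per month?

2

The indifferent point is the midpoint (2+5)/2 = 3.5; dealerships left of it (closer to Red at 2) go to Red, those right go to Blue.
  Zone VIII at 3 (w=2) → Red
  Zone I at 5 (w=2) → Blue
  Zone VII at 8 (w=60) → Blue
  Zone IX at 18 (w=50) → Blue
  Zone IV at 29 (w=2) → Blue
  Zone VI at 32 (w=9) → Blue
  Zone II at 40 (w=7) → Blue
  Zone V at 46 (w=60) → Blue
  Zone III at 50 (w=6) → Blue
Red captures 2; Blue captures 196.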